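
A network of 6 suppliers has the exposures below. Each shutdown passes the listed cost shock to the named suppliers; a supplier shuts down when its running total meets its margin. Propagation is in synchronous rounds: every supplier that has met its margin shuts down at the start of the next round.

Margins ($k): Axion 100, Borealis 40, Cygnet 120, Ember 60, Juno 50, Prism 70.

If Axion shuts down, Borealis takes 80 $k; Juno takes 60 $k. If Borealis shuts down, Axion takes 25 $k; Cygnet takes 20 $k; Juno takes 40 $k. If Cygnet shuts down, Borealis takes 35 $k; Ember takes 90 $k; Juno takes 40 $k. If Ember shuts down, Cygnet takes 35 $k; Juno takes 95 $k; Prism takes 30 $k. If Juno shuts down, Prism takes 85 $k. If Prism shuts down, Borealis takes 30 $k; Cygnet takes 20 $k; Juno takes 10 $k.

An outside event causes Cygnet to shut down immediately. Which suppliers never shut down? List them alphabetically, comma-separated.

Axion

Round 1 — Cygnet shuts down (initial).
  Borealis: +35 → 35 < 40
  Ember: +90 → 90 ≥ 60
  Juno: +40 → 40 < 50
Round 2 — Ember shuts down.
  Juno: +95 → 135 ≥ 50
  Prism: +30 → 30 < 70
Round 3 — Juno shuts down.
  Prism: +85 → 115 ≥ 70
Round 4 — Prism shuts down.
  Borealis: +30 → 65 ≥ 40
Round 5 — Borealis shuts down.
  Axion: +25 → 25 < 100
No further shutdowns.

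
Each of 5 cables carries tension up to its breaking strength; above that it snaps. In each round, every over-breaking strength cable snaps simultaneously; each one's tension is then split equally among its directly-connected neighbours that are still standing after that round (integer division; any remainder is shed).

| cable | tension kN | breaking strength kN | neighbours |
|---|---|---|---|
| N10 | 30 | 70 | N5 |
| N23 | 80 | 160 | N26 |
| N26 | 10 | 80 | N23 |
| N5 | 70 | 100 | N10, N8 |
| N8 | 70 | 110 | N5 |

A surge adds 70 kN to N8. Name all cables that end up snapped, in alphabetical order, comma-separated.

N10, N5, N8

Round 1 — N8 at 140 > 110. N8 snaps.
  N8 sheds 140 kN to N5: 140 each.
    N5: 70+140 = 210 > 100
Round 2 — N5 snaps.
  N5 sheds 210 kN to N10: 210 each.
    N10: 30+210 = 240 > 70
Round 3 — N10 snaps.
  N10 sheds 240 kN: no online neighbours, lost.
No further breaks.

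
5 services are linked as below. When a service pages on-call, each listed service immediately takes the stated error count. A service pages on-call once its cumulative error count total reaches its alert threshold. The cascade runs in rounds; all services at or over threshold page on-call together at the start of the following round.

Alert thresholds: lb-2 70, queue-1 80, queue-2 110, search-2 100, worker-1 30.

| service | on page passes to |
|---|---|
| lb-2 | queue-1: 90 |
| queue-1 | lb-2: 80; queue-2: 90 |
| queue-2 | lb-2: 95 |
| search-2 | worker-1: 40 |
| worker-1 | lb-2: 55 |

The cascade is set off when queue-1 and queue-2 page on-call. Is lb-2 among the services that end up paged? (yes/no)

yes

Round 1 — queue-1, queue-2 page on-call (initial).
  lb-2: +80+95 → 175 ≥ 70
Round 2 — lb-2 pages on-call.
No further pages.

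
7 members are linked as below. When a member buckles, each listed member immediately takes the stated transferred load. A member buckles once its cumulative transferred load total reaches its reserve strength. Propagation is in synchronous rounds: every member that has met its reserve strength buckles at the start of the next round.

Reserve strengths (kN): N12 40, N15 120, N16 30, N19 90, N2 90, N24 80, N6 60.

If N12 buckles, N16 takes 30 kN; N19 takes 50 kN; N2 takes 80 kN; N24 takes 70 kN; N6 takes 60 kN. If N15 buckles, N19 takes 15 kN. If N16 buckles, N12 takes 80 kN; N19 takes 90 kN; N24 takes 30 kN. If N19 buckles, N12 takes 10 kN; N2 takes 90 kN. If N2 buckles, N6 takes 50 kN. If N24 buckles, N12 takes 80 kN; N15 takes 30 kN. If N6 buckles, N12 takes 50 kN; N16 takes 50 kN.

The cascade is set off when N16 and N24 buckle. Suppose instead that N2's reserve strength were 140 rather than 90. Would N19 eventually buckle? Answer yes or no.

With N2's reserve strength at 140:
Round 1 — N16, N24 buckle (initial).
  N12: +80+80 → 160 ≥ 40
  N15: +30 → 30 < 120
  N19: +90 → 90 ≥ 90
Round 2 — N12, N19 buckle.
  N2: +80+90 → 170 ≥ 140
  N6: +60 → 60 ≥ 60
Round 3 — N2, N6 buckle.
No further bucklings.

yes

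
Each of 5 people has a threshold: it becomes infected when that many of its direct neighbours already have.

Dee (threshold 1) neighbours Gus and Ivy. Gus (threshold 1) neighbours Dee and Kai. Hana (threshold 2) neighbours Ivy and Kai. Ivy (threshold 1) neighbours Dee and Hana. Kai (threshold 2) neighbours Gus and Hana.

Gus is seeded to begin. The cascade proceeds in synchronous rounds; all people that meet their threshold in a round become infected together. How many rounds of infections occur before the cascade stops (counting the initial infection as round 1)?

3

Round 1 — Gus becomes infected (initial).
Round 2 — checking thresholds:
  Dee: 1 of 2 neighbours ≥ 1, becomes infected.
  Kai: 1 of 2 neighbours < 2, not yet.
Round 3 — checking thresholds:
  Ivy: 1 of 2 neighbours ≥ 1, becomes infected.
  Kai: 1 of 2 neighbours < 2, not yet.
Round 4 — no new infections; cascade stops.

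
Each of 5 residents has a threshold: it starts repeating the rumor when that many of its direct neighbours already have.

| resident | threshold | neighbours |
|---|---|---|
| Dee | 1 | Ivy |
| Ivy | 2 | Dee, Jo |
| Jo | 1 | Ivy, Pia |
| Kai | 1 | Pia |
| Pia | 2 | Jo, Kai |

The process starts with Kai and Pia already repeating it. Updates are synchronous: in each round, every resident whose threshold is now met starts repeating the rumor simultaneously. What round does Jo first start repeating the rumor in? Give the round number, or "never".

2

Round 1 — Kai, Pia start repeating the rumor (initial).
Round 2 — checking thresholds:
  Jo: 1 of 2 neighbours ≥ 1, starts repeating the rumor.
Round 3 — no new spreads; cascade stops.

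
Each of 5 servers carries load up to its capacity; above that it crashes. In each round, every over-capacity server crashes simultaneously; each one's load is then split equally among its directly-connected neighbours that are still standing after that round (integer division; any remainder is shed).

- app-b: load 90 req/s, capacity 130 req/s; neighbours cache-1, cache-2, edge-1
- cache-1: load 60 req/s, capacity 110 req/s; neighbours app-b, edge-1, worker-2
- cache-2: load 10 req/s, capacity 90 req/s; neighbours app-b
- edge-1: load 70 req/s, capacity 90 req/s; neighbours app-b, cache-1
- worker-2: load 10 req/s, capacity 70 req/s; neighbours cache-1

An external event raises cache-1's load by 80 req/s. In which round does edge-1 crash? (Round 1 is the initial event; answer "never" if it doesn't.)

2

Round 1 — cache-1 at 140 > 110. cache-1 crashes.
  cache-1 sheds 140 req/s to app-b, edge-1, worker-2: 46 each (2 lost).
    app-b: 90+46 = 136 > 130
    edge-1: 70+46 = 116 > 90
    worker-2: 10+46 = 56 ≤ 70
Round 2 — app-b, edge-1 crash.
  app-b sheds 136 req/s to cache-2: 136 each.
    cache-2: 10+136 = 146 > 90
  edge-1 sheds 116 req/s: no online neighbours, lost.
Round 3 — cache-2 crashes.
  cache-2 sheds 146 req/s: no online neighbours, lost.
No further crashes.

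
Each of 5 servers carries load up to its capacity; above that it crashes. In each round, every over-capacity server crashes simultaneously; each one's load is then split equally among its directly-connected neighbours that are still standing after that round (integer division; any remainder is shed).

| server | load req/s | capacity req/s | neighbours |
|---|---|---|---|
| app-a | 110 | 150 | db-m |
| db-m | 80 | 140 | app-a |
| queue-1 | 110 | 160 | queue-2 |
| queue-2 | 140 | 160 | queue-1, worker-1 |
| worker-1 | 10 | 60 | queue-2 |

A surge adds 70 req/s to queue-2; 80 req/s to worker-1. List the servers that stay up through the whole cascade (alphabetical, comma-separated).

app-a, db-m

Round 1 — queue-2 at 210 > 160; worker-1 at 90 > 60. queue-2, worker-1 crash.
  queue-2 sheds 210 req/s to queue-1: 210 each.
    queue-1: 110+210 = 320 > 160
  worker-1 sheds 90 req/s: no online neighbours, lost.
Round 2 — queue-1 crashes.
  queue-1 sheds 320 req/s: no online neighbours, lost.
No further crashes.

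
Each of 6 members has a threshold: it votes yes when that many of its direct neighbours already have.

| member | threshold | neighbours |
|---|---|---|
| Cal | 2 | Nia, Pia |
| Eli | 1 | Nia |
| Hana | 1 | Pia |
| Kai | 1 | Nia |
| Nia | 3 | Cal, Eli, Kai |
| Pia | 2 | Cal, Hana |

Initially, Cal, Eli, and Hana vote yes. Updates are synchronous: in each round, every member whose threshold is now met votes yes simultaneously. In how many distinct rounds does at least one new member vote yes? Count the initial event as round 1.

2

Round 1 — Cal, Eli, Hana vote yes (initial).
Round 2 — checking thresholds:
  Nia: 2 of 3 neighbours < 3, holds.
  Pia: 2 of 2 neighbours ≥ 2, votes yes.
Round 3 — no new yes votes; cascade stops.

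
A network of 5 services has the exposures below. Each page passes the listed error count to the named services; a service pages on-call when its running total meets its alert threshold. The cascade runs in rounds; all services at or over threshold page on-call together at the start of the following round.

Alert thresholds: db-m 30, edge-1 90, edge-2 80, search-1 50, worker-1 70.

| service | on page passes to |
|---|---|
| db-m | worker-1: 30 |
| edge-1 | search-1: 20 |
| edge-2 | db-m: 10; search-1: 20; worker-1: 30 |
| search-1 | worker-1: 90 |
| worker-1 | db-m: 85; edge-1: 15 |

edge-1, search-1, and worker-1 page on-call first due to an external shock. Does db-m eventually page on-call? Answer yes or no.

yes

Round 1 — edge-1, search-1, worker-1 page on-call (initial).
  db-m: +85 → 85 ≥ 30
Round 2 — db-m pages on-call.
No further pages.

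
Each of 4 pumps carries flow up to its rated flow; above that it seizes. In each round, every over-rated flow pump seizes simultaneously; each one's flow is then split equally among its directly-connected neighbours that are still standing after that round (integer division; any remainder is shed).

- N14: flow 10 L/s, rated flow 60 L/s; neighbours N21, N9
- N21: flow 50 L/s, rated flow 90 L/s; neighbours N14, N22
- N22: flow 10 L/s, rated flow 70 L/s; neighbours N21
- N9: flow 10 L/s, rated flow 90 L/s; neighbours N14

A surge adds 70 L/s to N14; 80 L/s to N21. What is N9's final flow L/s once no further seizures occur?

Round 1 — N14 at 80 > 60; N21 at 130 > 90. N14, N21 seize.
  N14 sheds 80 L/s to N9: 80 each.
    N9: 10+80 = 90 ≤ 90
  N21 sheds 130 L/s to N22: 130 each.
    N22: 10+130 = 140 > 70
Round 2 — N22 seizes.
  N22 sheds 140 L/s: no online neighbours, lost.
No further seizures.

90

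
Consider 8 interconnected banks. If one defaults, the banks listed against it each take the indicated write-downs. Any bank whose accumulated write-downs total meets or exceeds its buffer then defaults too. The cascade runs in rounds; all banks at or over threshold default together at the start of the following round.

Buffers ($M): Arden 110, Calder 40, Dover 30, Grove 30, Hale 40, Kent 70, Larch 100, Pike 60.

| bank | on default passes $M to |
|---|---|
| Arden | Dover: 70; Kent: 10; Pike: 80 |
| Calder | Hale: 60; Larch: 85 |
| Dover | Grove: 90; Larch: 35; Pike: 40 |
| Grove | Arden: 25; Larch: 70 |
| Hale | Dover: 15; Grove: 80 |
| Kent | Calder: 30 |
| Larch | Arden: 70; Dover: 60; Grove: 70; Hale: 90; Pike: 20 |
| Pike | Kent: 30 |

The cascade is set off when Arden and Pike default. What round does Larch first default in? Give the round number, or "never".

4

Round 1 — Arden, Pike default (initial).
  Dover: +70 → 70 ≥ 30
  Kent: +10+30 → 40 < 70
Round 2 — Dover defaults.
  Grove: +90 → 90 ≥ 30
  Larch: +35 → 35 < 100
Round 3 — Grove defaults.
  Larch: +70 → 105 ≥ 100
Round 4 — Larch defaults.
  Hale: +90 → 90 ≥ 40
Round 5 — Hale defaults.
No further defaults.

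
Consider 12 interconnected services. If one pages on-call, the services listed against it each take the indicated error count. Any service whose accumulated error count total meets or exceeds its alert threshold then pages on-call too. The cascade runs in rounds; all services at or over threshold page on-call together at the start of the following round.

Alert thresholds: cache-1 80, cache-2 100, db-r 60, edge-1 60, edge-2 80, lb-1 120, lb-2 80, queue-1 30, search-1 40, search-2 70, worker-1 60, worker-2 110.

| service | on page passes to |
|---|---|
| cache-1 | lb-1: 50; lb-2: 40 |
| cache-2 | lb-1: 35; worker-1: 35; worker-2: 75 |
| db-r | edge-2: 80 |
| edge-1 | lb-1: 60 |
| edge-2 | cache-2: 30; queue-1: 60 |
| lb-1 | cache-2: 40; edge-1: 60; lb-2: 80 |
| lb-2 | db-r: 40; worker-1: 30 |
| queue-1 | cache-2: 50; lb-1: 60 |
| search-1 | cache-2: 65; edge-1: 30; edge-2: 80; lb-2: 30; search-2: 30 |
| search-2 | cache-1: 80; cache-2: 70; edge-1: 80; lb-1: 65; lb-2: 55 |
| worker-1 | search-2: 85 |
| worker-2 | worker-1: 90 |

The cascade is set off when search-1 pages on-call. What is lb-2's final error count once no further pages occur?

30

Round 1 — search-1 pages on-call (initial).
  cache-2: +65 → 65 < 100
  edge-1: +30 → 30 < 60
  edge-2: +80 → 80 ≥ 80
  lb-2: +30 → 30 < 80
  search-2: +30 → 30 < 70
Round 2 — edge-2 pages on-call.
  cache-2: +30 → 95 < 100
  queue-1: +60 → 60 ≥ 30
Round 3 — queue-1 pages on-call.
  cache-2: +50 → 145 ≥ 100
  lb-1: +60 → 60 < 120
Round 4 — cache-2 pages on-call.
  lb-1: +35 → 95 < 120
  worker-1: +35 → 35 < 60
  worker-2: +75 → 75 < 110
No further pages.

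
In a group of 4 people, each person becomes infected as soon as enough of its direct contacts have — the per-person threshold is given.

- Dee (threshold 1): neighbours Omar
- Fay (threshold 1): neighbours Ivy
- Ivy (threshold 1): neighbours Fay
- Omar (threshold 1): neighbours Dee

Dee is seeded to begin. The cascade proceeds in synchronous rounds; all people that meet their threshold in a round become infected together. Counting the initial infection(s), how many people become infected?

2

Round 1 — Dee becomes infected (initial).
Round 2 — checking thresholds:
  Omar: 1 of 1 neighbours ≥ 1, becomes infected.
Round 3 — no new infections; cascade stops.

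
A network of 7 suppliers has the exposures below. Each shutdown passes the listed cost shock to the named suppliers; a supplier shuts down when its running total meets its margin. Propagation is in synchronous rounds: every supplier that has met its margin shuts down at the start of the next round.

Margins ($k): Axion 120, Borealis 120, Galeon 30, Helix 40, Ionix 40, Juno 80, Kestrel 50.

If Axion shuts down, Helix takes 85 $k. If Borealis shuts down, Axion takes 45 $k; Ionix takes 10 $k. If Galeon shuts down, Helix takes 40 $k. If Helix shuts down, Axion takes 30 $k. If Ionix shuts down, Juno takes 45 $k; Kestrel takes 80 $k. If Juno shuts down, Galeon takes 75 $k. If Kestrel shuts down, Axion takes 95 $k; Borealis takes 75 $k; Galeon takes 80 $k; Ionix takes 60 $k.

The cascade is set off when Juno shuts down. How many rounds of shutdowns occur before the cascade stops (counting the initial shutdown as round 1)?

Round 1 — Juno shuts down (initial).
  Galeon: +75 → 75 ≥ 30
Round 2 — Galeon shuts down.
  Helix: +40 → 40 ≥ 40
Round 3 — Helix shuts down.
  Axion: +30 → 30 < 120
No further shutdowns.

3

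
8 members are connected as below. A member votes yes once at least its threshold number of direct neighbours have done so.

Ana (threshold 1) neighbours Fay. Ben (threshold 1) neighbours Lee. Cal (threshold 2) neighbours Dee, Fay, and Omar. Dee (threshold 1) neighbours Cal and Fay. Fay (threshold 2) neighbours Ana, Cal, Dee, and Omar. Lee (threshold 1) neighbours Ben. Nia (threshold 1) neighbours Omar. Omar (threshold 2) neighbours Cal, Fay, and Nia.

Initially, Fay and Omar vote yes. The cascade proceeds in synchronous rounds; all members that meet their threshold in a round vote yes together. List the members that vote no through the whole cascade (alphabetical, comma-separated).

Ben, Lee

Round 1 — Fay, Omar vote yes (initial).
Round 2 — checking thresholds:
  Ana: 1 of 1 neighbours ≥ 1, votes yes.
  Cal: 2 of 3 neighbours ≥ 2, votes yes.
  Dee: 1 of 2 neighbours ≥ 1, votes yes.
  Nia: 1 of 1 neighbours ≥ 1, votes yes.
Round 3 — no new yes votes; cascade stops.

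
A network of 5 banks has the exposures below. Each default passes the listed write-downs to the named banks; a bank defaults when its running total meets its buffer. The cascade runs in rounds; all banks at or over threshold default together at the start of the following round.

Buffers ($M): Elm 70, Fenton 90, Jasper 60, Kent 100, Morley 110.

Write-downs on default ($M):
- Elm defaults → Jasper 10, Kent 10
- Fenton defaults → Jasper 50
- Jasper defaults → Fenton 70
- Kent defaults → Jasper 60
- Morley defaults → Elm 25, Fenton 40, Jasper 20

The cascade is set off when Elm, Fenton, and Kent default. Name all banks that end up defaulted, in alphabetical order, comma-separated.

Elm, Fenton, Jasper, Kent

Round 1 — Elm, Fenton, Kent default (initial).
  Jasper: +10+50+60 → 120 ≥ 60
Round 2 — Jasper defaults.
No further defaults.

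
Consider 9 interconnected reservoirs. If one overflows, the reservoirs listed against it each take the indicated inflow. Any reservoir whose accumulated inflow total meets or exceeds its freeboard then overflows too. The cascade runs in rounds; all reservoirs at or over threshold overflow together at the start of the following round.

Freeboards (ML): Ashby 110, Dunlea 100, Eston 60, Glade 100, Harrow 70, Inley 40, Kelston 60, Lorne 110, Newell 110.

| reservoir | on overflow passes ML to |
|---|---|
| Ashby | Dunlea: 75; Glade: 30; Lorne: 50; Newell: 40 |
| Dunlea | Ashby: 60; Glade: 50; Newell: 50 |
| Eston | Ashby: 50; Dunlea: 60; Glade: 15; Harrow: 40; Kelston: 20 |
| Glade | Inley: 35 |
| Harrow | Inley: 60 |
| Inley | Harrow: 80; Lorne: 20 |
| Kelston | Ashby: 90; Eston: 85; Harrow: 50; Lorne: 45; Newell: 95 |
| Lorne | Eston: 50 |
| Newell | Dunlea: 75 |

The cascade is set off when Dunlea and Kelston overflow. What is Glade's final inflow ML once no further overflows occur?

95

Round 1 — Dunlea, Kelston overflow (initial).
  Ashby: +60+90 → 150 ≥ 110
  Eston: +85 → 85 ≥ 60
  Glade: +50 → 50 < 100
  Harrow: +50 → 50 < 70
  Lorne: +45 → 45 < 110
  Newell: +50+95 → 145 ≥ 110
Round 2 — Ashby, Eston, Newell overflow.
  Glade: +30+15 → 95 < 100
  Harrow: +40 → 90 ≥ 70
  Lorne: +50 → 95 < 110
Round 3 — Harrow overflows.
  Inley: +60 → 60 ≥ 40
Round 4 — Inley overflows.
  Lorne: +20 → 115 ≥ 110
Round 5 — Lorne overflows.
No further overflows.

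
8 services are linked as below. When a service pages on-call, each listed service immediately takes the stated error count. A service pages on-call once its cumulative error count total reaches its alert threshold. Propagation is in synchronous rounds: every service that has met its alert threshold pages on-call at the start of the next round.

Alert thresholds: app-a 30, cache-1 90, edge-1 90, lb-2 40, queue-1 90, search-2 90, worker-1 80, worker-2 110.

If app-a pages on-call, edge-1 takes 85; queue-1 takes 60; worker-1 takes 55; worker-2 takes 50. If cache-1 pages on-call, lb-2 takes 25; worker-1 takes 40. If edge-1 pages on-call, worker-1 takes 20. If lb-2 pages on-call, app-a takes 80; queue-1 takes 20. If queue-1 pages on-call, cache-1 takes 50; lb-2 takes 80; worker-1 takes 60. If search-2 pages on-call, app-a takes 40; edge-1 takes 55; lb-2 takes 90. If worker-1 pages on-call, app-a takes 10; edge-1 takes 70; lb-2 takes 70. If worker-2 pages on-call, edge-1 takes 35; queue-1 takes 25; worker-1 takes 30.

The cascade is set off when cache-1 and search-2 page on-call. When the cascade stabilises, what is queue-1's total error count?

80

Round 1 — cache-1, search-2 page on-call (initial).
  app-a: +40 → 40 ≥ 30
  edge-1: +55 → 55 < 90
  lb-2: +25+90 → 115 ≥ 40
  worker-1: +40 → 40 < 80
Round 2 — app-a, lb-2 page on-call.
  edge-1: +85 → 140 ≥ 90
  queue-1: +60+20 → 80 < 90
  worker-1: +55 → 95 ≥ 80
  worker-2: +50 → 50 < 110
Round 3 — edge-1, worker-1 page on-call.
No further pages.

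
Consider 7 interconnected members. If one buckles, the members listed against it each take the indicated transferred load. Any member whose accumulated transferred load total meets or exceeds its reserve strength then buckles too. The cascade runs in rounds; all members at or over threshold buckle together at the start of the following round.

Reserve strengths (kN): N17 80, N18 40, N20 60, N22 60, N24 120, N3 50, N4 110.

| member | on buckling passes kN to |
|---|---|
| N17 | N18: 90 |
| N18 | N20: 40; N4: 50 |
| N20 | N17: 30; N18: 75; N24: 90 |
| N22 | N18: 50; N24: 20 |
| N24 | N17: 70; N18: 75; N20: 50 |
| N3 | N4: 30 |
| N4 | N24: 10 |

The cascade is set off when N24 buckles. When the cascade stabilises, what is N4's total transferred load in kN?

50

Round 1 — N24 buckles (initial).
  N17: +70 → 70 < 80
  N18: +75 → 75 ≥ 40
  N20: +50 → 50 < 60
Round 2 — N18 buckles.
  N20: +40 → 90 ≥ 60
  N4: +50 → 50 < 110
Round 3 — N20 buckles.
  N17: +30 → 100 ≥ 80
Round 4 — N17 buckles.
No further bucklings.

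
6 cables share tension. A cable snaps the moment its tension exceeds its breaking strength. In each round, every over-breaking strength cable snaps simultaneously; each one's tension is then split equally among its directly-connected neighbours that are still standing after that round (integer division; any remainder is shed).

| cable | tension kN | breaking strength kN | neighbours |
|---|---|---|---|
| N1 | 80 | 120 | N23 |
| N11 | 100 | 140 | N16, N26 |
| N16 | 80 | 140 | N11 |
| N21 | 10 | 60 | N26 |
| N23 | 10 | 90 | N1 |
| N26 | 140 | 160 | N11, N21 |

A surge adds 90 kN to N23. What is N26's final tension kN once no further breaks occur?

Round 1 — N23 at 100 > 90. N23 snaps.
  N23 sheds 100 kN to N1: 100 each.
    N1: 80+100 = 180 > 120
Round 2 — N1 snaps.
  N1 sheds 180 kN: no online neighbours, lost.
No further breaks.

140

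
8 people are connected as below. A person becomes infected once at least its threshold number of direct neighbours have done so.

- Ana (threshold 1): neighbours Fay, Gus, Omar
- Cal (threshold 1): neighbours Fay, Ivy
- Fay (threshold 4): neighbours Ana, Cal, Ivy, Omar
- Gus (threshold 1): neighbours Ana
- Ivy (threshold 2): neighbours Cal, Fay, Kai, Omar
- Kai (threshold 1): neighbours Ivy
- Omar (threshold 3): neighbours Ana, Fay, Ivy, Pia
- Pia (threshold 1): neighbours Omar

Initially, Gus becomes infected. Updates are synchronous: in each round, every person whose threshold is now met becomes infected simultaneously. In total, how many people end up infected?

2

Round 1 — Gus becomes infected (initial).
Round 2 — checking thresholds:
  Ana: 1 of 3 neighbours ≥ 1, becomes infected.
Round 3 — no new infections; cascade stops.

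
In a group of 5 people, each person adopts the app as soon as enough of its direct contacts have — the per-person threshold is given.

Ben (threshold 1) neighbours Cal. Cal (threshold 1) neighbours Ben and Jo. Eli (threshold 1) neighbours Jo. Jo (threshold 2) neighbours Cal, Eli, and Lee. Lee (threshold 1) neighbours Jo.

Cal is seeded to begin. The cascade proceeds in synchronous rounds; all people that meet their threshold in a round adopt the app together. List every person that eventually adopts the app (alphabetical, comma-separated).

Round 1 — Cal adopts the app (initial).
Round 2 — checking thresholds:
  Ben: 1 of 1 neighbours ≥ 1, adopts the app.
  Jo: 1 of 3 neighbours < 2, below threshold.
Round 3 — no new adoptions; cascade stops.

Ben, Cal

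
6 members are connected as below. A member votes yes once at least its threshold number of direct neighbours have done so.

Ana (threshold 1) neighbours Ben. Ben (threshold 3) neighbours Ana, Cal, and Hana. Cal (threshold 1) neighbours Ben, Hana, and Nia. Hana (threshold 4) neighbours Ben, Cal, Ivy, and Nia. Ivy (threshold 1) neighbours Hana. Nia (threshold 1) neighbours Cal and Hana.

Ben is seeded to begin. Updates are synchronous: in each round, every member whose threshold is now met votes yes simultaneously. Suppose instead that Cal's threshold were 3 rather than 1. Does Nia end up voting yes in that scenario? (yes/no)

no

With Cal's threshold at 3:
Round 1 — Ben votes yes (initial).
Round 2 — checking thresholds:
  Ana: 1 of 1 neighbours ≥ 1, votes yes.
  Cal: 1 of 3 neighbours < 3, not yet.
  Hana: 1 of 4 neighbours < 4, not yet.
Round 3 — no new yes votes; cascade stops.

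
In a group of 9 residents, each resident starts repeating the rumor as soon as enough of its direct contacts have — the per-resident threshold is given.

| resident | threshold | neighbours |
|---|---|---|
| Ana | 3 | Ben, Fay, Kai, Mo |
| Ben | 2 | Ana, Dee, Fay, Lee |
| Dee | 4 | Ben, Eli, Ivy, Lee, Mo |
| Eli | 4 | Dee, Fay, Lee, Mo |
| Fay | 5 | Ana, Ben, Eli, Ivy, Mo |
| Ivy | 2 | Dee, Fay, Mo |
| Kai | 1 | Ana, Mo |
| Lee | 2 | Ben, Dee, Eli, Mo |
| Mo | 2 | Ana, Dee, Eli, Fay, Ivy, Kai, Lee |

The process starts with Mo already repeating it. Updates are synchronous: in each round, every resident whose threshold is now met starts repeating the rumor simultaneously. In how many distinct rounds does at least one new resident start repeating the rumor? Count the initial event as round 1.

2

Round 1 — Mo starts repeating the rumor (initial).
Round 2 — checking thresholds:
  Ana: 1 of 4 neighbours < 3, holds.
  Dee: 1 of 5 neighbours < 4, holds.
  Eli: 1 of 4 neighbours < 4, holds.
  Fay: 1 of 5 neighbours < 5, holds.
  Ivy: 1 of 3 neighbours < 2, holds.
  Kai: 1 of 2 neighbours ≥ 1, starts repeating the rumor.
  Lee: 1 of 4 neighbours < 2, holds.
Round 3 — no new spreads; cascade stops.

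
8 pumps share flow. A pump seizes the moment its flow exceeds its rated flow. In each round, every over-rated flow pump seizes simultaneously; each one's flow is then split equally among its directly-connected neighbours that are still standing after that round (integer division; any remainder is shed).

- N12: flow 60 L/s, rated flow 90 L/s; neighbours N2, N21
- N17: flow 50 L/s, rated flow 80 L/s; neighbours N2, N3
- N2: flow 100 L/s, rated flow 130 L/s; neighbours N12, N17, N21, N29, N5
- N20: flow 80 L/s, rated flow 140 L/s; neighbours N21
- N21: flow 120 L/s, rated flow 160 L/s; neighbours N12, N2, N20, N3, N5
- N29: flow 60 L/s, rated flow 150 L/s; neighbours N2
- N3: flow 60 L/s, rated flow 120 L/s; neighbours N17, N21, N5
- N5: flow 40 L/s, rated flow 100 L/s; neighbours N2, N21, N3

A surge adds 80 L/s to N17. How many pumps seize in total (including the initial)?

Round 1 — N17 at 130 > 80. N17 seizes.
  N17 sheds 130 L/s to N2, N3: 65 each.
    N2: 100+65 = 165 > 130
    N3: 60+65 = 125 > 120
Round 2 — N2, N3 seize.
  N2 sheds 165 L/s to N12, N21, N29, N5: 41 each (1 lost).
    N12: 60+41 = 101 > 90
    N21: 120+41 = 161 > 160
    N29: 60+41 = 101 ≤ 150
    N5: 40+41 = 81 ≤ 100
  N3 sheds 125 L/s to N21, N5: 62 each (1 lost).
    N21: 161+62 = 223 > 160
    N5: 81+62 = 143 > 100
Round 3 — N12, N21, N5 seize.
  N12 sheds 101 L/s: no online neighbours, lost.
  N21 sheds 223 L/s to N20: 223 each.
    N20: 80+223 = 303 > 140
  N5 sheds 143 L/s: no online neighbours, lost.
Round 4 — N20 seizes.
  N20 sheds 303 L/s: no online neighbours, lost.
No further seizures.

7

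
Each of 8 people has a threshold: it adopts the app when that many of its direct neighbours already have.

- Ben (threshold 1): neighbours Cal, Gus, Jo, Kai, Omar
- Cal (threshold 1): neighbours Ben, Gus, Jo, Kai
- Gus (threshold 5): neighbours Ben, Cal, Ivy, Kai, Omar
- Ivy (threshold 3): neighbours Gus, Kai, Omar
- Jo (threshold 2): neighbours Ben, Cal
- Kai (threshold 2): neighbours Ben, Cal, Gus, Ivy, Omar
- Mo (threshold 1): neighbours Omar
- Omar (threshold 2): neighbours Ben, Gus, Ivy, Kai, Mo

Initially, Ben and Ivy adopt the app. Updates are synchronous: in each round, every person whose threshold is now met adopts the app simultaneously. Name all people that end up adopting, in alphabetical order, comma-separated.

Round 1 — Ben, Ivy adopt the app (initial).
Round 2 — checking thresholds:
  Cal: 1 of 4 neighbours ≥ 1, adopts the app.
  Gus: 2 of 5 neighbours < 5, holds.
  Jo: 1 of 2 neighbours < 2, holds.
  Kai: 2 of 5 neighbours ≥ 2, adopts the app.
  Omar: 2 of 5 neighbours ≥ 2, adopts the app.
Round 3 — checking thresholds:
  Gus: 5 of 5 neighbours ≥ 5, adopts the app.
  Jo: 2 of 2 neighbours ≥ 2, adopts the app.
  Mo: 1 of 1 neighbours ≥ 1, adopts the app.
Round 4 — no new adoptions; cascade stops.

Ben, Cal, Gus, Ivy, Jo, Kai, Mo, Omar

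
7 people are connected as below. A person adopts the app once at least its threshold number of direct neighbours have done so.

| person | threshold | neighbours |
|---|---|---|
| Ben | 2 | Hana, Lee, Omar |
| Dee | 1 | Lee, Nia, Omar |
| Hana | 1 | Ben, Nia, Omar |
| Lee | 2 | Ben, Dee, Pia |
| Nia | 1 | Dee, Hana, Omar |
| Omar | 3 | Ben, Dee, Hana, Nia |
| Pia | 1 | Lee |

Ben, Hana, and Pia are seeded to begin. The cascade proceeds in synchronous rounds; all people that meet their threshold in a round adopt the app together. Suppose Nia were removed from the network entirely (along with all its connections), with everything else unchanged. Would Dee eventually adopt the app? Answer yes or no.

yes

With Nia removed:
Round 1 — Ben, Hana, Pia adopt the app (initial).
Round 2 — checking thresholds:
  Lee: 2 of 3 neighbours ≥ 2, adopts the app.
  Omar: 2 of 3 neighbours < 3, below threshold.
Round 3 — checking thresholds:
  Dee: 1 of 2 neighbours ≥ 1, adopts the app.
  Omar: 2 of 3 neighbours < 3, below threshold.
Round 4 — checking thresholds:
  Omar: 3 of 3 neighbours ≥ 3, adopts the app.
Round 5 — no new adoptions; cascade stops.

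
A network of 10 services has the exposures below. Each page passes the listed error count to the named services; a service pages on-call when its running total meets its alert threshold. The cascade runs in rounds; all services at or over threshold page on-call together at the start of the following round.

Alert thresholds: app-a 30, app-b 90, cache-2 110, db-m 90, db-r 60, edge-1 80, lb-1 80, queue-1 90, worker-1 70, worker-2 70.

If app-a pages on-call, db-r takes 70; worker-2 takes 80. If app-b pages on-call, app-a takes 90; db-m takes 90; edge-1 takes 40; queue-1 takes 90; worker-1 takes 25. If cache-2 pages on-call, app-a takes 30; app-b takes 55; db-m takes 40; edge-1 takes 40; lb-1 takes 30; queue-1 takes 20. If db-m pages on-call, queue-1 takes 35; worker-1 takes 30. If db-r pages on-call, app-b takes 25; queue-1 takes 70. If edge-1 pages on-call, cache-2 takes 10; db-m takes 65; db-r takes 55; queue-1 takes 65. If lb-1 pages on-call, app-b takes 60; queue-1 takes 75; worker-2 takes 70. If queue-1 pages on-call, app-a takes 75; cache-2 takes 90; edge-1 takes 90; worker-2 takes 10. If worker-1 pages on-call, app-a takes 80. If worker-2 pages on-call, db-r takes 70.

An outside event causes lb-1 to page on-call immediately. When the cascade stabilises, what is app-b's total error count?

85

Round 1 — lb-1 pages on-call (initial).
  app-b: +60 → 60 < 90
  queue-1: +75 → 75 < 90
  worker-2: +70 → 70 ≥ 70
Round 2 — worker-2 pages on-call.
  db-r: +70 → 70 ≥ 60
Round 3 — db-r pages on-call.
  app-b: +25 → 85 < 90
  queue-1: +70 → 145 ≥ 90
Round 4 — queue-1 pages on-call.
  app-a: +75 → 75 ≥ 30
  cache-2: +90 → 90 < 110
  edge-1: +90 → 90 ≥ 80
Round 5 — app-a, edge-1 page on-call.
  cache-2: +10 → 100 < 110
  db-m: +65 → 65 < 90
No further pages.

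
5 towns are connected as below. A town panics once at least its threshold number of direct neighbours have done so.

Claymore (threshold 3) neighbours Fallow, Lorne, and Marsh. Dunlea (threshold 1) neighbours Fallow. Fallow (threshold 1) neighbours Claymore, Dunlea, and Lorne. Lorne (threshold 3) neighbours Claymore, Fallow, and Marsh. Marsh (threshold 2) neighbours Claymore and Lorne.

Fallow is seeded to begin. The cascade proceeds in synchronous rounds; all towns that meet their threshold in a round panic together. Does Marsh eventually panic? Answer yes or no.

Round 1 — Fallow panics (initial).
Round 2 — checking thresholds:
  Claymore: 1 of 3 neighbours < 3, holds.
  Dunlea: 1 of 1 neighbours ≥ 1, panics.
  Lorne: 1 of 3 neighbours < 3, holds.
Round 3 — no new panics; cascade stops.

no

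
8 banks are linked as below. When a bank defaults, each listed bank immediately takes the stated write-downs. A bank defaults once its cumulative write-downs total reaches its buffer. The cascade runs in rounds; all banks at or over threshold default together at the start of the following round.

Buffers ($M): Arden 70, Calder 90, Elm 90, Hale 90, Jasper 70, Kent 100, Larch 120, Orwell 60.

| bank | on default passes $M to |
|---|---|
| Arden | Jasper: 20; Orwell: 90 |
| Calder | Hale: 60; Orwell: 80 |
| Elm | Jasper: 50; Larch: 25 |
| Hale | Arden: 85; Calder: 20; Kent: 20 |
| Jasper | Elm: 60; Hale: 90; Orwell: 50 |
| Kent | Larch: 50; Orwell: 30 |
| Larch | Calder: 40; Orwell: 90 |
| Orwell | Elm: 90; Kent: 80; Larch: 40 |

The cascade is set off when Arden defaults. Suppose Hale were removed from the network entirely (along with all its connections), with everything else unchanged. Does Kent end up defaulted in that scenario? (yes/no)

no

With Hale removed:
Round 1 — Arden defaults (initial).
  Jasper: +20 → 20 < 70
  Orwell: +90 → 90 ≥ 60
Round 2 — Orwell defaults.
  Elm: +90 → 90 ≥ 90
  Kent: +80 → 80 < 100
  Larch: +40 → 40 < 120
Round 3 — Elm defaults.
  Jasper: +50 → 70 ≥ 70
  Larch: +25 → 65 < 120
Round 4 — Jasper defaults.
No further defaults.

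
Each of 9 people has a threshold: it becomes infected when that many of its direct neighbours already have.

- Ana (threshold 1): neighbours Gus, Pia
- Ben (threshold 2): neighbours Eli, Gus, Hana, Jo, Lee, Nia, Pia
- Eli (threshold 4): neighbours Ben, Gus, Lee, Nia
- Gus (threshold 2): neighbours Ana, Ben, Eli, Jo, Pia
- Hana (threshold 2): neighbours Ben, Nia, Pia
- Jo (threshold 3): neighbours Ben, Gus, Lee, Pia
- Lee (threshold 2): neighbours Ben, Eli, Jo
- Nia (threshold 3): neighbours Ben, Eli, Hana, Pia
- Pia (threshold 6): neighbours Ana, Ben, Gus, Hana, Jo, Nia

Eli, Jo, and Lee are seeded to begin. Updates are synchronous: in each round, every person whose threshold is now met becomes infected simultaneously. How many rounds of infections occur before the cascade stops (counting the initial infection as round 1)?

3

Round 1 — Eli, Jo, Lee become infected (initial).
Round 2 — checking thresholds:
  Ben: 3 of 7 neighbours ≥ 2, becomes infected.
  Gus: 2 of 5 neighbours ≥ 2, becomes infected.
  Nia: 1 of 4 neighbours < 3, below threshold.
  Pia: 1 of 6 neighbours < 6, below threshold.
Round 3 — checking thresholds:
  Ana: 1 of 2 neighbours ≥ 1, becomes infected.
  Hana: 1 of 3 neighbours < 2, below threshold.
  Nia: 2 of 4 neighbours < 3, below threshold.
  Pia: 3 of 6 neighbours < 6, below threshold.
Round 4 — no new infections; cascade stops.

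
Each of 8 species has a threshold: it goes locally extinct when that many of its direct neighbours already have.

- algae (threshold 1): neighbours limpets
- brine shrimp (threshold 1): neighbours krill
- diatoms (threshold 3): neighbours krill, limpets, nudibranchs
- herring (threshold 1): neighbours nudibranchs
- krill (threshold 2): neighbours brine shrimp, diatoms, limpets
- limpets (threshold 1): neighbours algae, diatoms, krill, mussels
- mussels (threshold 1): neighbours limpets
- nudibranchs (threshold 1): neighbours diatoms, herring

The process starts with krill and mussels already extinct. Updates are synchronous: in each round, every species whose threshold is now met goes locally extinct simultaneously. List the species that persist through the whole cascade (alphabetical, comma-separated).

Round 1 — krill, mussels go locally extinct (initial).
Round 2 — checking thresholds:
  brine shrimp: 1 of 1 neighbours ≥ 1, goes locally extinct.
  diatoms: 1 of 3 neighbours < 3, below threshold.
  limpets: 2 of 4 neighbours ≥ 1, goes locally extinct.
Round 3 — checking thresholds:
  algae: 1 of 1 neighbours ≥ 1, goes locally extinct.
  diatoms: 2 of 3 neighbours < 3, below threshold.
Round 4 — no new extinctions; cascade stops.

diatoms, herring, nudibranchs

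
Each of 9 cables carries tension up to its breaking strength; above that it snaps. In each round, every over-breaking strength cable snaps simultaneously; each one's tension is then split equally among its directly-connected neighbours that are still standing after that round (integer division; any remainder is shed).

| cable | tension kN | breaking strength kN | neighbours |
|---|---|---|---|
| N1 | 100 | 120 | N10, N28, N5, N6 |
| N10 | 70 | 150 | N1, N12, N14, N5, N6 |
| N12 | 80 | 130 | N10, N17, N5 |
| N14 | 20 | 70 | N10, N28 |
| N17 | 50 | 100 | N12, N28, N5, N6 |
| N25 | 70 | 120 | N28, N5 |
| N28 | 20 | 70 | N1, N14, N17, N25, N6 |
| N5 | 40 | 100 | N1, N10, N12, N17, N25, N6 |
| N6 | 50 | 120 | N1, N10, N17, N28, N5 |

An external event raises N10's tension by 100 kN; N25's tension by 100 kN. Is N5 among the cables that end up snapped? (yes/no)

yes

Round 1 — N10 at 170 > 150; N25 at 170 > 120. N10, N25 snap.
  N10 sheds 170 kN to N1, N12, N14, N5, N6: 34 each.
    N1: 100+34 = 134 > 120
    N12: 80+34 = 114 ≤ 130
    N14: 20+34 = 54 ≤ 70
    N5: 40+34 = 74 ≤ 100
    N6: 50+34 = 84 ≤ 120
  N25 sheds 170 kN to N28, N5: 85 each.
    N28: 20+85 = 105 > 70
    N5: 74+85 = 159 > 100
Round 2 — N1, N28, N5 snap.
  N1 sheds 134 kN to N6: 134 each.
    N6: 84+134 = 218 > 120
  N28 sheds 105 kN to N14, N17, N6: 35 each.
    N14: 54+35 = 89 > 70
    N17: 50+35 = 85 ≤ 100
    N6: 218+35 = 253 > 120
  N5 sheds 159 kN to N12, N17, N6: 53 each.
    N12: 114+53 = 167 > 130
    N17: 85+53 = 138 > 100
    N6: 253+53 = 306 > 120
Round 3 — N12, N14, N17, N6 snap.
  N12 sheds 167 kN: no online neighbours, lost.
  N14 sheds 89 kN: no online neighbours, lost.
  N17 sheds 138 kN: no online neighbours, lost.
  N6 sheds 306 kN: no online neighbours, lost.
No further breaks.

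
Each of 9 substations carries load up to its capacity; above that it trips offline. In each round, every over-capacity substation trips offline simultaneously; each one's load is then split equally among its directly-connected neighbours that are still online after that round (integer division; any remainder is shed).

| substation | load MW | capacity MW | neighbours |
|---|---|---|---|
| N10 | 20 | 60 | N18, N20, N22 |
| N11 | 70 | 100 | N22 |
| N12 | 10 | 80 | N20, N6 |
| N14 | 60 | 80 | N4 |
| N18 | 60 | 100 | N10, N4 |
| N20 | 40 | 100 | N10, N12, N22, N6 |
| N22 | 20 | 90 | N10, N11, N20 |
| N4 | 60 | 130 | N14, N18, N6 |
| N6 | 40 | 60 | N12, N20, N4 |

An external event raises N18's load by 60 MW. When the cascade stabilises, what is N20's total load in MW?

Round 1 — N18 at 120 > 100. N18 trips offline.
  N18 sheds 120 MW to N10, N4: 60 each.
    N10: 20+60 = 80 > 60
    N4: 60+60 = 120 ≤ 130
Round 2 — N10 trips offline.
  N10 sheds 80 MW to N20, N22: 40 each.
    N20: 40+40 = 80 ≤ 100
    N22: 20+40 = 60 ≤ 90
No further trips.

80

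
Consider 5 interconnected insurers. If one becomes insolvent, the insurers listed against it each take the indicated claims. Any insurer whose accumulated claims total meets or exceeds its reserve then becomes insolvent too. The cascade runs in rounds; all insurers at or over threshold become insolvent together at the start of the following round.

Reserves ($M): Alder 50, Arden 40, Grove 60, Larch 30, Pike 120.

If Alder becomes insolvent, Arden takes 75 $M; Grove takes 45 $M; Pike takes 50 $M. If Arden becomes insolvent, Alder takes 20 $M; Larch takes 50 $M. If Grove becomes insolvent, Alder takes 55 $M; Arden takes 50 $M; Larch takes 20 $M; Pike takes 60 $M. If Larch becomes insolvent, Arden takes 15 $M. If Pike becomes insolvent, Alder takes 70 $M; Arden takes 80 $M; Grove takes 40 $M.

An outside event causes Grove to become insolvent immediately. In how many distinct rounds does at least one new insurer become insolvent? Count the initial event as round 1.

Round 1 — Grove becomes insolvent (initial).
  Alder: +55 → 55 ≥ 50
  Arden: +50 → 50 ≥ 40
  Larch: +20 → 20 < 30
  Pike: +60 → 60 < 120
Round 2 — Alder, Arden become insolvent.
  Larch: +50 → 70 ≥ 30
  Pike: +50 → 110 < 120
Round 3 — Larch becomes insolvent.
No further insolvencies.

3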